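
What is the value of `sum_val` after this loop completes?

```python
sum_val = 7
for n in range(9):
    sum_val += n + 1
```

Start at 7, add 1 to 9 = 52
`sum_val` takes the values: 7 → 8 → 10 → 13 → 17 → 22 → 28 → 35 → 43 → 52

Answer: 52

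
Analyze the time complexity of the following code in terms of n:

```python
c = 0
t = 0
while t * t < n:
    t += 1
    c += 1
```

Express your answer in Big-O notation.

Each loop level contributes: √n. Multiplying the contributions gives O(√n).

Answer: O(√n)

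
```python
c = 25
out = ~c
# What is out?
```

Trace:
`c = 25` → c = 25
`out = ~c` → out = -26
So out = -26

Answer: -26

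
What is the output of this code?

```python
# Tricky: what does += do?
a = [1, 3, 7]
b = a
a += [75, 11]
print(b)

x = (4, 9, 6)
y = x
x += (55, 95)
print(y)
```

Key concept: += behavior differs for mutable vs immutable.
Step by step:
`a = [1, 3, 7]` → a = [1, 3, 7]
`b = a` → b = [1, 3, 7] (same object as a)
`a += [75, 11]` → a = [1, 3, 7, 75, 11] (same object as b); b = [1, 3, 7, 75, 11] (same object as a)
`print(b)` → prints [1, 3, 7, 75, 11]
`x = (4, 9, 6)` → x = (4, 9, 6)
`y = x` → y = (4, 9, 6)
`x += (55, 95)` → x = (4, 9, 6, 55, 95)
`print(y)` → prints (4, 9, 6)

Answer:
[1, 3, 7, 75, 11]
(4, 9, 6)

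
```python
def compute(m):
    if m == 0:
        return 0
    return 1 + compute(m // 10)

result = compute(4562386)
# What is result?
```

Count of digits of 4562386: 7

Answer: 7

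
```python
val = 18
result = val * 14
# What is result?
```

Trace:
`val = 18` → val = 18
`result = val * 14` → result = 252
So result = 252

Answer: 252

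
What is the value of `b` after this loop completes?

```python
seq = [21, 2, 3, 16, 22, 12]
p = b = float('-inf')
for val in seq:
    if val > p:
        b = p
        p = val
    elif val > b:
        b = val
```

Second largest (with repeats) in [21, 2, 3, 16, 22, 12]
`b` takes the values: -inf → 2 → 3 → 16 → 21

Answer: 21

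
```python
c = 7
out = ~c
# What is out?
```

Trace:
`c = 7` → c = 7
`out = ~c` → out = -8
So out = -8

Answer: -8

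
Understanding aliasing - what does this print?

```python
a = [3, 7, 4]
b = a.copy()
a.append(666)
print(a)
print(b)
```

Key concept: list.copy() creates independent copy.
Step by step:
`a = [3, 7, 4]` → a = [3, 7, 4]
`b = a.copy()` → b = [3, 7, 4]
`a.append(666)` → a = [3, 7, 4, 666]
`print(a)` → prints [3, 7, 4, 666]
`print(b)` → prints [3, 7, 4]

Answer:
[3, 7, 4, 666]
[3, 7, 4]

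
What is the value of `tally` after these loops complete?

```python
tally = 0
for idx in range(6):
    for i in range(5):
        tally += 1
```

6 * 5 = 30
`tally` takes the values: 0 → 1 → 2 → 3 → 4 → 5 → 6 → 7 → 8 → 9 → 10 → 11 → 12 → 13 → 14 → 15 → 16 → 17 → 18 → 19 → 20 → 21 → 22 → 23 → 24 → 25 → 26 → 27 → 28 → 29 → 30

Answer: 30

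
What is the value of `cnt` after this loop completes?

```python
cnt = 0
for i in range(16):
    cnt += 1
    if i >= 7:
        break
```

Loop breaks when i reaches 7, cnt is 8
`cnt` takes the values: 0 → 1 → 2 → 3 → 4 → 5 → 6 → 7 → 8

Answer: 8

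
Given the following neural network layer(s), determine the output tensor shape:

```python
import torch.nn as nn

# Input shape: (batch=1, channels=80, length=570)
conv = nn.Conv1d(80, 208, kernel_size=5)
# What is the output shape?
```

Input: (1, 80, 570) -> Output: (1, 208, 566)

Answer: (1, 208, 566)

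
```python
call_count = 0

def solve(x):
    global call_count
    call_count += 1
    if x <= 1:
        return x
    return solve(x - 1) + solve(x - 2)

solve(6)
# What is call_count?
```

Calls(x) = 1 + Calls(x-1) + Calls(x-2); Calls(0)=Calls(1)=1. For x=6 this gives 25.

Answer: 25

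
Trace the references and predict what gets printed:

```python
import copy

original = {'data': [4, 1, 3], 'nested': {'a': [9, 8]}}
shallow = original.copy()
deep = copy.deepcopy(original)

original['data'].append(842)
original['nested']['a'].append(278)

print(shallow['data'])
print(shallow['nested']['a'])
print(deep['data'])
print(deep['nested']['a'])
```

Key concept: comparing shallow vs deep copy.
Step by step:
`original = {'data': [4, 1, 3], 'nested': {'a': [9, 8]}}` → original = {'data': [4, 1, 3], 'nested': {'a': [9, 8]}}
`shallow = original.copy()` → shallow = {'data': [4, 1, 3], 'nested': {'a': [9, 8]}}
`deep = copy.deepcopy(original)` → deep = {'data': [4, 1, 3], 'nested': {'a': [9, 8]}}
`original['data'].append(842)` → original = {'data': [4, 1, 3, 842], 'nested': {'a': [9, 8]}}; shallow = {'data': [4, 1, 3, 842], 'nested': {'a': [9, 8]}}
`original['nested']['a'].append(278)` → original = {'data': [4, 1, 3, 842], 'nested': {'a': [9, 8, 278]}}; shallow = {'data': [4, 1, 3, 842], 'nested': {'a': [9, 8, 278]}}
`print(shallow['data'])` → prints [4, 1, 3, 842]
`print(shallow['nested']['a'])` → prints [9, 8, 278]
`print(deep['data'])` → prints [4, 1, 3]
`print(deep['nested']['a'])` → prints [9, 8]

Answer:
[4, 1, 3, 842]
[9, 8, 278]
[4, 1, 3]
[9, 8]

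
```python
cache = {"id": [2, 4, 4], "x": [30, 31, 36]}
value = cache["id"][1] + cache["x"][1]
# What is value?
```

Trace:
`cache = {"id": [2, 4, 4], "x": [30, 31, 36]}` → cache = {'id': [2, 4, 4], 'x': [30, 31, 36]}
`value = cache["id"][1] + cache["x"][1]` → value = 35
So value = 35

Answer: 35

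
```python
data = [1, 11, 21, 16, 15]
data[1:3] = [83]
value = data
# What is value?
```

Trace:
`data = [1, 11, 21, 16, 15]` → data = [1, 11, 21, 16, 15]
`data[1:3] = [83]` → data = [1, 83, 16, 15]
`value = data` → value = [1, 83, 16, 15]
So value = [1, 83, 16, 15]

Answer: [1, 83, 16, 15]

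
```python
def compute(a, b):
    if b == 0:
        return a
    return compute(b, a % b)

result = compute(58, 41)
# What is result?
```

compute(58, 41) -> compute(41, 17) -> compute(17, 7) -> compute(7, 3) -> compute(3, 1) -> compute(1, 0) -> 1

Answer: 1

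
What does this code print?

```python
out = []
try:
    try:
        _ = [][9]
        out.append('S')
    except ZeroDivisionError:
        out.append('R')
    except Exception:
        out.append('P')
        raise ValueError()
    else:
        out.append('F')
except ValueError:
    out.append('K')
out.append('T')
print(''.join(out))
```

Execution trace: 'P' (inner except Exception) → 'K' (outer except ValueError) → 'T' (after the try/except). Output: PKT

Answer: PKT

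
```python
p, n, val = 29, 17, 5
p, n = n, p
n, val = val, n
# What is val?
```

Trace:
`p, n, val = 29, 17, 5` → p = 29; n = 17; val = 5
`p, n = n, p` → p = 17; n = 29
`n, val = val, n` → n = 5; val = 29
So val = 29

Answer: 29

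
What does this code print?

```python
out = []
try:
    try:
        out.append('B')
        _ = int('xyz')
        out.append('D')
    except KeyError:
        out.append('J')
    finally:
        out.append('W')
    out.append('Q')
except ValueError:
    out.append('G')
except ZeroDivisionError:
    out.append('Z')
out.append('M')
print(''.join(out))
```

Execution trace: 'B' (inner try body) → 'W' (inner finally) → 'G' (except ValueError) → 'M' (after the try/except). Output: BWGM

Answer: BWGM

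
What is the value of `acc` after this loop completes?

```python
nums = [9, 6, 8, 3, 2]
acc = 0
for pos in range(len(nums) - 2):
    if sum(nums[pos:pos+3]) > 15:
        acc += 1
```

Count windows with sum > 15
`acc` takes the values: 0 → 1 → 2

Answer: 2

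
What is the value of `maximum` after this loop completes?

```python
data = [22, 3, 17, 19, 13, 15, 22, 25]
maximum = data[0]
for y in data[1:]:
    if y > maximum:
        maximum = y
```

Maximum of [22, 3, 17, 19, 13, 15, 22, 25]
`maximum` takes the values: 22 → 25

Answer: 25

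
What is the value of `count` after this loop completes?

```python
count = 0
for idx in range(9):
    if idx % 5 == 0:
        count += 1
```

Count numbers divisible by 5 in range(9)
`count` takes the values: 0 → 1 → 2

Answer: 2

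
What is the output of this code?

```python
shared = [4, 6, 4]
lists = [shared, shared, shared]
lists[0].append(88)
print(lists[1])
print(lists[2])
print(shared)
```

Key concept: list of same reference.
Step by step:
`shared = [4, 6, 4]` → shared = [4, 6, 4]
`lists = [shared, shared, shared]` → lists = [[4, 6, 4], [4, 6, 4], [4, 6, 4]]
`lists[0].append(88)` → shared = [4, 6, 4, 88]; lists = [[4, 6, 4, 88], [4, 6, 4, 88], [4, 6, 4, 88]]
`print(lists[1])` → prints [4, 6, 4, 88]
`print(lists[2])` → prints [4, 6, 4, 88]
`print(shared)` → prints [4, 6, 4, 88]

Answer:
[4, 6, 4, 88]
[4, 6, 4, 88]
[4, 6, 4, 88]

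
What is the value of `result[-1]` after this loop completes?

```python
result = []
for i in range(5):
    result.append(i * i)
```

Last element of squares 0 to 4
`result` takes the values: [] → [0] → [0, 1] → [0, 1, 4] → [0, 1, 4, 9] → [0, 1, 4, 9, 16]
So `result[-1]` = 16

Answer: 16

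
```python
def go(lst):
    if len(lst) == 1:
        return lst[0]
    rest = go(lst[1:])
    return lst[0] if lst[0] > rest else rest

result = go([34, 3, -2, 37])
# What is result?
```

Recursive max over [34, 3, -2, 37] = 37

Answer: 37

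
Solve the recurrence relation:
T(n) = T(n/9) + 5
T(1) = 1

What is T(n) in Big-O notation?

Each step divides n by 9 and adds 5. After log_9(n) steps we reach T(1)=1. So T(n) = 5·log_9(n) + 1 = O(log n).

Answer: O(log n)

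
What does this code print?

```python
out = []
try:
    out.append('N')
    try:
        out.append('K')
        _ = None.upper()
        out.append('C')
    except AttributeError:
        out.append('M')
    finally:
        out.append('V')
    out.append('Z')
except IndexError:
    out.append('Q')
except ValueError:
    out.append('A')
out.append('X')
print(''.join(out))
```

Execution trace: 'N' (try body) → 'K' (inner try body) → 'M' (inner except AttributeError) → 'V' (inner finally) → 'Z' (try body, no exception) → 'X' (after the try/except). Output: NKMVZX

Answer: NKMVZX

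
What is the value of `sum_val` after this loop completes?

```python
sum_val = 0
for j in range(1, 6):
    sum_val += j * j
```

Sum of squares 1² to 5² = 55
`sum_val` takes the values: 0 → 1 → 5 → 14 → 30 → 55

Answer: 55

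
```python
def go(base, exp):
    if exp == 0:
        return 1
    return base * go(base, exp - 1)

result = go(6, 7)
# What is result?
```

go(6, 7) = 6 * 6 * 6 * 6 * 6 * 6 * 6 = 279936

Answer: 279936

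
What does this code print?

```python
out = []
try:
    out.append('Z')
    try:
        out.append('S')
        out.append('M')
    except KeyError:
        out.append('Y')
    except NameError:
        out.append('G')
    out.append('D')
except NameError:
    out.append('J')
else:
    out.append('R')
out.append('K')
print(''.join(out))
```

Execution trace: 'Z' (try body) → 'S' (inner try body) → 'M' (inner try body, no exception) → 'D' (try body, no exception) → 'R' (else) → 'K' (after the try/except). Output: ZSMDRK

Answer: ZSMDRK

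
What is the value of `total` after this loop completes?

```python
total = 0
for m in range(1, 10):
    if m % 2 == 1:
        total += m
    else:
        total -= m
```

Add odd, subtract even
`total` takes the values: 0 → 1 → -1 → 2 → -2 → 3 → -3 → 4 → -4 → 5

Answer: 5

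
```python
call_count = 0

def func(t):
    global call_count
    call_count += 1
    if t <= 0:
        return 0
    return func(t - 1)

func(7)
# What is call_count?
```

Linear recursion stepping by 1: 8 calls from t=7 down to ≤0.

Answer: 8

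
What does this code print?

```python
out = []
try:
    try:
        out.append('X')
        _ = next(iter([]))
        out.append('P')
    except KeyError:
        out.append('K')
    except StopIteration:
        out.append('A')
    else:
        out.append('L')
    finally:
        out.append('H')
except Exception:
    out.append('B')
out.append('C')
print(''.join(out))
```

Execution trace: 'X' (inner try body) → 'A' (inner except StopIteration) → 'H' (inner finally) → 'C' (after the try/except). Output: XAHC

Answer: XAHC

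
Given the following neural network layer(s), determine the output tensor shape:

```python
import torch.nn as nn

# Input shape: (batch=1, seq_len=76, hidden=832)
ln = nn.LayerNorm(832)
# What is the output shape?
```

Input: (1, 76, 832) -> Output: (1, 76, 832)

Answer: (1, 76, 832)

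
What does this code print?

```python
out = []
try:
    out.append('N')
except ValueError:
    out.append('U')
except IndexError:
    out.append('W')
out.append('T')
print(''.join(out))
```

Execution trace: 'N' (try body, no exception) → 'T' (after the try/except). Output: NT

Answer: NT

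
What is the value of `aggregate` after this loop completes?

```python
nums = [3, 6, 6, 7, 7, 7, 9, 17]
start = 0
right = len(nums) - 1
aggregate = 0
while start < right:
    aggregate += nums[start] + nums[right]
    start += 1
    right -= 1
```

Sum of pairs from ends
`aggregate` takes the values: 0 → 20 → 35 → 48 → 62

Answer: 62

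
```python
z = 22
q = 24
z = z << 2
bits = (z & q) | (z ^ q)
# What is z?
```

Trace:
`z = 22` → z = 22
`q = 24` → q = 24
`z = z << 2` → z = 88
`bits = (z & q) | (z ^ q)` → bits = 88
So z = 88

Answer: 88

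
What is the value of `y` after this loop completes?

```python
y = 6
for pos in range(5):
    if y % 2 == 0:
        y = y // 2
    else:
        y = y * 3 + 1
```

Collatz-style transformation from 6
`y` takes the values: 6 → 3 → 10 → 5 → 16 → 8

Answer: 8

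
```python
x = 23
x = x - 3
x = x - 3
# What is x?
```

Trace:
`x = 23` → x = 23
`x = x - 3` → x = 20
`x = x - 3` → x = 17
So x = 17

Answer: 17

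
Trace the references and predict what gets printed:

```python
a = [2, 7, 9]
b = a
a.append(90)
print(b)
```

Key concept: basic list aliasing.
Step by step:
`a = [2, 7, 9]` → a = [2, 7, 9]
`b = a` → b = [2, 7, 9] (same object as a)
`a.append(90)` → a = [2, 7, 9, 90] (same object as b); b = [2, 7, 9, 90] (same object as a)
`print(b)` → prints [2, 7, 9, 90]

Answer: [2, 7, 9, 90]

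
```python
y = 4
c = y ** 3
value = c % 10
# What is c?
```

Trace:
`y = 4` → y = 4
`c = y ** 3` → c = 64
`value = c % 10` → value = 4
So c = 64

Answer: 64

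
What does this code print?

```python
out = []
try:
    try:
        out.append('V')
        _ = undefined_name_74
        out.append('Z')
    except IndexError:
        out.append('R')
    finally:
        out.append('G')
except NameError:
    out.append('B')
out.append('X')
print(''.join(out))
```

Execution trace: 'V' (try body) → 'G' (finally) → 'B' (outer except NameError) → 'X' (after the try/except). Output: VGBX

Answer: VGBX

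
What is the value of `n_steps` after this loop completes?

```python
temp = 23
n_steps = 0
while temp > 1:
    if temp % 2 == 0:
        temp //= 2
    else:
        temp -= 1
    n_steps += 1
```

Steps to reduce 23 to 1
`n_steps` takes the values: 0 → 1 → 2 → 3 → 4 → 5 → 6 → 7

Answer: 7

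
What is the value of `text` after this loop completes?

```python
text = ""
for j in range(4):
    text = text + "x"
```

Repeat 'x' 4 times
`text` takes the values: "" → "x" → "xx" → "xxx" → "xxxx"

Answer: "xxxx"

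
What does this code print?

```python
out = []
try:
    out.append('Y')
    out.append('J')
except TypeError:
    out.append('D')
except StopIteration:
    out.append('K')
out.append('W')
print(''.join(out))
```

Execution trace: 'Y' (try body) → 'J' (try body, no exception) → 'W' (after the try/except). Output: YJW

Answer: YJW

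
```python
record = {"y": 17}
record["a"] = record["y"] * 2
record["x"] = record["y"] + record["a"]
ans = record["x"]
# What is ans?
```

Trace:
`record = {"y": 17}` → record = {'y': 17}
`record["a"] = record["y"] * 2` → record = {'y': 17, 'a': 34}
`record["x"] = record["y"] + record["a"]` → record = {'y': 17, 'a': 34, 'x': 51}
`ans = record["x"]` → ans = 51
So ans = 51

Answer: 51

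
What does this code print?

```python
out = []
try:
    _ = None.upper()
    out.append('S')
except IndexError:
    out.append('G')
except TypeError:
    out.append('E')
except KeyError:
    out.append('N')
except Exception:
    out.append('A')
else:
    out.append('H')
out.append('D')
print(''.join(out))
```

Execution trace: 'A' (except Exception) → 'D' (after the try/except). Output: AD

Answer: AD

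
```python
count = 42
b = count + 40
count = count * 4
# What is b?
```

Trace:
`count = 42` → count = 42
`b = count + 40` → b = 82
`count = count * 4` → count = 168
So b = 82

Answer: 82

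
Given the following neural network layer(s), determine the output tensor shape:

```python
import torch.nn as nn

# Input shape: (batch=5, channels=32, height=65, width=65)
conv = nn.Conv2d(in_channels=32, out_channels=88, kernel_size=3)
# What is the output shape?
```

Input: (5, 32, 65, 65) -> Output: (5, 88, 63, 63)

Answer: (5, 88, 63, 63)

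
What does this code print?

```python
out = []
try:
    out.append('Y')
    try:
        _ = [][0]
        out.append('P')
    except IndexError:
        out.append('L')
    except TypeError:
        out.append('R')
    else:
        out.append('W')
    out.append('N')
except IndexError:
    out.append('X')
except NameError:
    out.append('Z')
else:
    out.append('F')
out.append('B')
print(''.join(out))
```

Execution trace: 'Y' (try body) → 'L' (inner except IndexError) → 'N' (try body, no exception) → 'F' (else) → 'B' (after the try/except). Output: YLNFB

Answer: YLNFB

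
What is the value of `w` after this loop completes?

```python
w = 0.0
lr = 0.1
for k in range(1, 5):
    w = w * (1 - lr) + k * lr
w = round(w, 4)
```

Moving average with lr=0.1
`w` takes the values: 0.0 → 0.1 → 0.29 → 0.561 → 0.9049

Answer: 0.9049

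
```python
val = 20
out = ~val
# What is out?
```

Trace:
`val = 20` → val = 20
`out = ~val` → out = -21
So out = -21

Answer: -21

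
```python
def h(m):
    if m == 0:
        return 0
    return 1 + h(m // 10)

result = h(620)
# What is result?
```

Count of digits of 620: 3

Answer: 3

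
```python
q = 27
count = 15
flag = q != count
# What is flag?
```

Trace:
`q = 27` → q = 27
`count = 15` → count = 15
`flag = q != count` → flag = True
So flag = True

Answer: True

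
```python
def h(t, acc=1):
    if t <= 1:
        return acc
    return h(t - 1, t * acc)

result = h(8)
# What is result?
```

Accumulator trace (n, acc): (8, 1) -> (7, 8) -> (6, 56) -> (5, 336) -> (4, 1680) -> (3, 6720) -> (2, 20160) -> (1, 40320) -> return 40320

Answer: 40320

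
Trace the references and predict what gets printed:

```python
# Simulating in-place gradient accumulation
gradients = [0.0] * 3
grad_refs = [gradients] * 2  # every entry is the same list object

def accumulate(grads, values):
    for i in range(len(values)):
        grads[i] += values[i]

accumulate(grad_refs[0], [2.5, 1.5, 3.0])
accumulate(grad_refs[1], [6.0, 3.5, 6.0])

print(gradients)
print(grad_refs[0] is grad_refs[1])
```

Key concept: gradient accumulation aliasing.
Step by step:
`gradients = [0.0] * 3` → gradients = [0.0, 0.0, 0.0]
`grad_refs = [gradients] * 2` → grad_refs = [[0.0, 0.0, 0.0], [0.0, 0.0, 0.0]]
`accumulate(grad_refs[0], [2.5, 1.5, 3.0])` → gradients = [2.5, 1.5, 3.0]; grad_refs = [[2.5, 1.5, 3.0], [2.5, 1.5, 3.0]]
`accumulate(grad_refs[1], [6.0, 3.5, 6.0])` → gradients = [8.5, 5.0, 9.0]; grad_refs = [[8.5, 5.0, 9.0], [8.5, 5.0, 9.0]]
`print(gradients)` → prints [8.5, 5.0, 9.0]
`print(grad_refs[0] is grad_refs[1])` → prints True

Answer:
[8.5, 5.0, 9.0]
True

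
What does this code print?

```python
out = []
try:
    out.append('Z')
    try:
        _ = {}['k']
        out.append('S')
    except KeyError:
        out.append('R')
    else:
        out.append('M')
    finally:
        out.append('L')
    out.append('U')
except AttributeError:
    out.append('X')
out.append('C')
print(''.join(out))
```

Execution trace: 'Z' (try body) → 'R' (inner except KeyError) → 'L' (inner finally) → 'U' (try body, no exception) → 'C' (after the try/except). Output: ZRLUC

Answer: ZRLUC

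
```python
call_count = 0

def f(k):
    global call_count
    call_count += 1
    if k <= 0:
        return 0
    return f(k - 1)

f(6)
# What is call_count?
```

Linear recursion stepping by 1: 7 calls from k=6 down to ≤0.

Answer: 7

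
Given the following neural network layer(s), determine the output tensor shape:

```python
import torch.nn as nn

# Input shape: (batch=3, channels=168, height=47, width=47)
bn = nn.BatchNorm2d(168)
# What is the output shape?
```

Input: (3, 168, 47, 47) -> Output: (3, 168, 47, 47)

Answer: (3, 168, 47, 47)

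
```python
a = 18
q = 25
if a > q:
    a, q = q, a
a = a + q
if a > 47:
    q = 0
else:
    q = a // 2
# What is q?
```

Trace:
`a = 18` → a = 18
`q = 25` → q = 25
`if a > q: ...` → a > q is False → no variable changes
`a = a + q` → a = 43
`if a > 47: ...` → a > 47 is False, take else branch → q = 21
So q = 21

Answer: 21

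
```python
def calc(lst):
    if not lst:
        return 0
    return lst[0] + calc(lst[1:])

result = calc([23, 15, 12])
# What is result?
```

23 + 15 + 12 + 0 = 50

Answer: 50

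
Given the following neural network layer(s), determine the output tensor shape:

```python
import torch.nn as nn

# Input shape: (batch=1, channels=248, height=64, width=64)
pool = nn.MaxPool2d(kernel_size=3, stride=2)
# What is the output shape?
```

Input: (1, 248, 64, 64) -> Output: (1, 248, 31, 31)

Answer: (1, 248, 31, 31)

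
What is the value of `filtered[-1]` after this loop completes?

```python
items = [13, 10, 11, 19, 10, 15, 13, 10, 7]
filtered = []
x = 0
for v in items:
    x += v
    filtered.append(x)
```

Cumulative sum ends at 108
`filtered` takes the values: [] → [13] → [13, 23] → [13, 23, 34] → [13, 23, 34, 53] → [13, 23, 34, 53, 63] → [13, 23, 34, 53, 63, 78] → [13, 23, 34, 53, 63, 78, 91] → [13, 23, 34, 53, 63, 78, 91, 101] → [13, 23, 34, 53, 63, 78, 91, 101, 108]
So `filtered[-1]` = 108

Answer: 108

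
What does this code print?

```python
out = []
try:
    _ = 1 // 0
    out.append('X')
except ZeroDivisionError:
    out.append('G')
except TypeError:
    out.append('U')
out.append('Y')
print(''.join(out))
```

Execution trace: 'G' (except ZeroDivisionError) → 'Y' (after the try/except). Output: GY

Answer: GY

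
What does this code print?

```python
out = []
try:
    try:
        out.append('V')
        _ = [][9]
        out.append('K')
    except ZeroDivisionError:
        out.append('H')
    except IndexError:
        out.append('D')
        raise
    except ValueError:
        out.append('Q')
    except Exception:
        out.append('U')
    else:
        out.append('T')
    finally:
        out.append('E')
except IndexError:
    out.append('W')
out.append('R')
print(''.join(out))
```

Execution trace: 'V' (try body) → 'D' (except IndexError) → 'E' (finally) → 'W' (outer except IndexError) → 'R' (after the try/except). Output: VDEWR

Answer: VDEWR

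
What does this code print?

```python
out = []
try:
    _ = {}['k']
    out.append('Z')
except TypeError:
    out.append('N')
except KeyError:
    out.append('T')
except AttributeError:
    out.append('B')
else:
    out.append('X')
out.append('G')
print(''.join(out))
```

Execution trace: 'T' (except KeyError) → 'G' (after the try/except). Output: TG

Answer: TG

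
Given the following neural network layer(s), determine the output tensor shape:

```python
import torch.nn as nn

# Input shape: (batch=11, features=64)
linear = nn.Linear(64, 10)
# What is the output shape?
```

Input: (11, 64) -> Output: (11, 10)

Answer: (11, 10)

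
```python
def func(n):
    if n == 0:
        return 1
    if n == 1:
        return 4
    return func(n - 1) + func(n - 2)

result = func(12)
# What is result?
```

Build up from base cases: func(0)=1, func(1)=4, func(2)=5, func(3)=9, func(4)=14, func(5)=23, func(6)=37, ..., func(12)=665

Answer: 665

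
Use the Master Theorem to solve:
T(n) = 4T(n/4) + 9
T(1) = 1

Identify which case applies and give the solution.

a=4, b=4, f(n)=9. log_4(4) = 1. Since c=0 < 1, Case 1 applies: T(n) = Θ(n^log_b(a)) = O(n).

Answer: O(n) - Case 1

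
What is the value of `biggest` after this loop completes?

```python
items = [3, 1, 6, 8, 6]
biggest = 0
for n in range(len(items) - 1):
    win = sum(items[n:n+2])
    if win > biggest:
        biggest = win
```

Max sum of 2-element window in [3, 1, 6, 8, 6]
`biggest` takes the values: 0 → 4 → 7 → 14

Answer: 14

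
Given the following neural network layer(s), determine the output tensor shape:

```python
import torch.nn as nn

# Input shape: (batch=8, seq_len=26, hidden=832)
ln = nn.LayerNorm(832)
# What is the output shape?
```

Input: (8, 26, 832) -> Output: (8, 26, 832)

Answer: (8, 26, 832)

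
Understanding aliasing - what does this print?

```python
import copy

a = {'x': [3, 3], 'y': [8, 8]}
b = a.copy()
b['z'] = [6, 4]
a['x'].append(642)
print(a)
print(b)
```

Key concept: shallow copy of dict with mutable values.
Step by step:
`a = {'x': [3, 3], 'y': [8, 8]}` → a = {'x': [3, 3], 'y': [8, 8]}
`b = a.copy()` → b = {'x': [3, 3], 'y': [8, 8]}
`b['z'] = [6, 4]` → b = {'x': [3, 3], 'y': [8, 8], 'z': [6, 4]}
`a['x'].append(642)` → a = {'x': [3, 3, 642], 'y': [8, 8]}; b = {'x': [3, 3, 642], 'y': [8, 8], 'z': [6, 4]}
`print(a)` → prints {'x': [3, 3, 642], 'y': [8, 8]}
`print(b)` → prints {'x': [3, 3, 642], 'y': [8, 8], 'z': [6, 4]}

Answer:
{'x': [3, 3, 642], 'y': [8, 8]}
{'x': [3, 3, 642], 'y': [8, 8], 'z': [6, 4]}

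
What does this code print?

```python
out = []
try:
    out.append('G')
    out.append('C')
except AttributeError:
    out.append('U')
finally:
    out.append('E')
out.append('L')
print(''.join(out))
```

Execution trace: 'G' (try body) → 'C' (try body, no exception) → 'E' (finally) → 'L' (after the try/except). Output: GCEL

Answer: GCEL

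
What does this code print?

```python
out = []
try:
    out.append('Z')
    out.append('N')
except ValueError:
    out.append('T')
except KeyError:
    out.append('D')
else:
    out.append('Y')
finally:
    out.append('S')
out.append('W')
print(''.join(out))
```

Execution trace: 'Z' (try body) → 'N' (try body, no exception) → 'Y' (else) → 'S' (finally) → 'W' (after the try/except). Output: ZNYSW

Answer: ZNYSW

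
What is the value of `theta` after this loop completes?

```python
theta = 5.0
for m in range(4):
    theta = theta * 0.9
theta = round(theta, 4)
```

Exponential decay: 5.0 * 0.9^4
`theta` takes the values: 5.0 → 4.5 → 4.05 → 3.645 → 3.2805

Answer: 3.2805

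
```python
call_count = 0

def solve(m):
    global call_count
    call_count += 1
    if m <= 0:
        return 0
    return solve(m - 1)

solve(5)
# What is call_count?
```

Linear recursion stepping by 1: 6 calls from m=5 down to ≤0.

Answer: 6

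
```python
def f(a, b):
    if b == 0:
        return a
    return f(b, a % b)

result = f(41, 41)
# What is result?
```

f(41, 41) -> f(41, 0) -> 41

Answer: 41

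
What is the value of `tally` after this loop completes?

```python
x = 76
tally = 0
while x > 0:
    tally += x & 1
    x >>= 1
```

Count set bits in 76 (binary: 0b1001100)
`tally` takes the values: 0 → 1 → 2 → 3

Answer: 3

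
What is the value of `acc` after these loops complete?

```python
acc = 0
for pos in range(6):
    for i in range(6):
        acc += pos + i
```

Sum of all pos+i for pos,i in 6x6
`acc` takes the values: 0 → 1 → 3 → 6 → 10 → 15 → 16 → 18 → 21 → 25 → 30 → 36 → 38 → 41 → 45 → 50 → 56 → 63 → 66 → 70 → 75 → 81 → 88 → 96 → 100 → 105 → 111 → 118 → 126 → 135 → 140 → 146 → 153 → 161 → 170 → 180

Answer: 180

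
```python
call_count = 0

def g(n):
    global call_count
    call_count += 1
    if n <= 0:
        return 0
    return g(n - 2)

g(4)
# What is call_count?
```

Linear recursion stepping by 2: 3 calls from n=4 down to ≤0.

Answer: 3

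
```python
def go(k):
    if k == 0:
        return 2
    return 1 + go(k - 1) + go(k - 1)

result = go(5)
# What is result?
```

go(k) = 1 + 2·go(k-1), go(0)=2. Closed form: (2+1)·2^5 - 1 = 95.

Answer: 95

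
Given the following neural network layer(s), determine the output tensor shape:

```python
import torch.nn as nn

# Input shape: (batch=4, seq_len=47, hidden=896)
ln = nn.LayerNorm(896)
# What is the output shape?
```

Input: (4, 47, 896) -> Output: (4, 47, 896)

Answer: (4, 47, 896)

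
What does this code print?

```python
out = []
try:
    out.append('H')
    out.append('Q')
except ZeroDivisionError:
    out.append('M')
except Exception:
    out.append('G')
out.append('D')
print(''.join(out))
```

Execution trace: 'H' (try body) → 'Q' (try body, no exception) → 'D' (after the try/except). Output: HQD

Answer: HQD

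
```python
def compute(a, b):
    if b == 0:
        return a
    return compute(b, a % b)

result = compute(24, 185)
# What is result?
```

compute(24, 185) -> compute(185, 24) -> compute(24, 17) -> compute(17, 7) -> compute(7, 3) -> compute(3, 1) -> compute(1, 0) -> 1

Answer: 1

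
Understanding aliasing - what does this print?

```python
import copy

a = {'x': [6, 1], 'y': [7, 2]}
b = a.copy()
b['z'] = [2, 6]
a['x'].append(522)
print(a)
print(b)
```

Key concept: shallow copy of dict with mutable values.
Step by step:
`a = {'x': [6, 1], 'y': [7, 2]}` → a = {'x': [6, 1], 'y': [7, 2]}
`b = a.copy()` → b = {'x': [6, 1], 'y': [7, 2]}
`b['z'] = [2, 6]` → b = {'x': [6, 1], 'y': [7, 2], 'z': [2, 6]}
`a['x'].append(522)` → a = {'x': [6, 1, 522], 'y': [7, 2]}; b = {'x': [6, 1, 522], 'y': [7, 2], 'z': [2, 6]}
`print(a)` → prints {'x': [6, 1, 522], 'y': [7, 2]}
`print(b)` → prints {'x': [6, 1, 522], 'y': [7, 2], 'z': [2, 6]}

Answer:
{'x': [6, 1, 522], 'y': [7, 2]}
{'x': [6, 1, 522], 'y': [7, 2], 'z': [2, 6]}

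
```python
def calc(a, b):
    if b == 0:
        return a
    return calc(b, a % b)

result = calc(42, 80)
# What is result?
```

calc(42, 80) -> calc(80, 42) -> calc(42, 38) -> calc(38, 4) -> calc(4, 2) -> calc(2, 0) -> 2

Answer: 2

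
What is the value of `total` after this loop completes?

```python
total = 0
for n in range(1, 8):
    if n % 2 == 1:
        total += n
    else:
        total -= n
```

Add odd, subtract even
`total` takes the values: 0 → 1 → -1 → 2 → -2 → 3 → -3 → 4

Answer: 4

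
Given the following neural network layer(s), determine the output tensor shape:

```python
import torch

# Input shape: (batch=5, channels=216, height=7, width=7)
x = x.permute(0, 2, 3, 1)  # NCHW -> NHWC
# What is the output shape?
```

Input: (5, 216, 7, 7) -> Output: (5, 7, 7, 216)

Answer: (5, 7, 7, 216)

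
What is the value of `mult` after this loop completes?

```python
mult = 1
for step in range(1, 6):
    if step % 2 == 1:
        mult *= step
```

Product of odd numbers 1 to 5
`mult` takes the values: 1 → 3 → 15

Answer: 15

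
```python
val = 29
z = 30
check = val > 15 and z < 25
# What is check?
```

Trace:
`val = 29` → val = 29
`z = 30` → z = 30
`check = val > 15 and z < 25` → check = False
So check = False

Answer: False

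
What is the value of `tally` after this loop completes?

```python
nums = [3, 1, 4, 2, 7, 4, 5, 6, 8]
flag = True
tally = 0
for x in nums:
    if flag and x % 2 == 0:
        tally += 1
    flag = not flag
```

Count even values at even positions
`tally` takes the values: 0 → 1 → 2

Answer: 2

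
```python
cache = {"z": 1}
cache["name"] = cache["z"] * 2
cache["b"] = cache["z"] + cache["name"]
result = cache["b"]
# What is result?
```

Trace:
`cache = {"z": 1}` → cache = {'z': 1}
`cache["name"] = cache["z"] * 2` → cache = {'z': 1, 'name': 2}
`cache["b"] = cache["z"] + cache["name"]` → cache = {'z': 1, 'name': 2, 'b': 3}
`result = cache["b"]` → result = 3
So result = 3

Answer: 3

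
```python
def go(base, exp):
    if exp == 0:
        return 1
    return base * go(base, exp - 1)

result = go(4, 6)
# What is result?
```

go(4, 6) = 4 * 4 * 4 * 4 * 4 * 4 = 4096

Answer: 4096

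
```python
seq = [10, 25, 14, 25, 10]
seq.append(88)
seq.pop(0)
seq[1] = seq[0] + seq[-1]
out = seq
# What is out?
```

Trace:
`seq = [10, 25, 14, 25, 10]` → seq = [10, 25, 14, 25, 10]
`seq.append(88)` → seq = [10, 25, 14, 25, 10, 88]
`seq.pop(0)` → seq = [25, 14, 25, 10, 88]
`seq[1] = seq[0] + seq[-1]` → seq = [25, 113, 25, 10, 88]
`out = seq` → out = [25, 113, 25, 10, 88]
So out = [25, 113, 25, 10, 88]

Answer: [25, 113, 25, 10, 88]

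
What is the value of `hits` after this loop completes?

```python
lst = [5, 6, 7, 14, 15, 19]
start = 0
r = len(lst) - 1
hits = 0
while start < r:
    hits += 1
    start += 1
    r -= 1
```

Iterations until pointers meet (list length 6)
`hits` takes the values: 0 → 1 → 2 → 3

Answer: 3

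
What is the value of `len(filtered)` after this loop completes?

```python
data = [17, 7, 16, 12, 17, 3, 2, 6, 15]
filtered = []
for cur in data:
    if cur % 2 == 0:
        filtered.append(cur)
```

Count even numbers in [17, 7, 16, 12, 17, 3, 2, 6, 15]
`filtered` takes the values: [] → [16] → [16, 12] → [16, 12, 2] → [16, 12, 2, 6]
So `len(filtered)` = 4

Answer: 4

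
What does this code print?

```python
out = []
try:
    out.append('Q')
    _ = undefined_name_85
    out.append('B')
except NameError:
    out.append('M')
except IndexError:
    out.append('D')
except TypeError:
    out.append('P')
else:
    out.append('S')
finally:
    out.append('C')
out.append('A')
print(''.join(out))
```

Execution trace: 'Q' (try body) → 'M' (except NameError) → 'C' (finally) → 'A' (after the try/except). Output: QMCA

Answer: QMCA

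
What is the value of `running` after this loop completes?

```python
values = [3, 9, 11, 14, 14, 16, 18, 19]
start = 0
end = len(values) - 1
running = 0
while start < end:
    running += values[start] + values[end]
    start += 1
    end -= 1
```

Sum of pairs from ends
`running` takes the values: 0 → 22 → 49 → 76 → 104

Answer: 104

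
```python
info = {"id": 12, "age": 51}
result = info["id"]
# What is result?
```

Trace:
`info = {"id": 12, "age": 51}` → info = {'id': 12, 'age': 51}
`result = info["id"]` → result = 12
So result = 12

Answer: 12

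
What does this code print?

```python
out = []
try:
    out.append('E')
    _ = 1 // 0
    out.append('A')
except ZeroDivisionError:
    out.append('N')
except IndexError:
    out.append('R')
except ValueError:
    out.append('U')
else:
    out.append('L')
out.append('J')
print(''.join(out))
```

Execution trace: 'E' (try body) → 'N' (except ZeroDivisionError) → 'J' (after the try/except). Output: ENJ

Answer: ENJ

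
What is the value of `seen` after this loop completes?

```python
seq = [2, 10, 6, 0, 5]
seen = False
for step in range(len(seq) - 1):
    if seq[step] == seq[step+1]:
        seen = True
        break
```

Check consecutive duplicates in [2, 10, 6, 0, 5]
`seen` takes the values: False

Answer: False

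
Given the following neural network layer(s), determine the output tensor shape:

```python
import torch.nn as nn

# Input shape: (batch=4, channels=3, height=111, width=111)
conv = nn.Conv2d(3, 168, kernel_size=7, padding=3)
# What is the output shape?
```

Input: (4, 3, 111, 111) -> Output: (4, 168, 111, 111)

Answer: (4, 168, 111, 111)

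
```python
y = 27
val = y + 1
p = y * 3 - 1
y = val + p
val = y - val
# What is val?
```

Trace:
`y = 27` → y = 27
`val = y + 1` → val = 28
`p = y * 3 - 1` → p = 80
`y = val + p` → y = 108
`val = y - val` → val = 80
So val = 80

Answer: 80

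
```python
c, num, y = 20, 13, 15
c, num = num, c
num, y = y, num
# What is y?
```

Trace:
`c, num, y = 20, 13, 15` → c = 20; num = 13; y = 15
`c, num = num, c` → c = 13; num = 20
`num, y = y, num` → num = 15; y = 20
So y = 20

Answer: 20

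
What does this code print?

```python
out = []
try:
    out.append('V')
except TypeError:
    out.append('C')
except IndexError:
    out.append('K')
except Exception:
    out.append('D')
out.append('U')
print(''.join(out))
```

Execution trace: 'V' (try body, no exception) → 'U' (after the try/except). Output: VU

Answer: VU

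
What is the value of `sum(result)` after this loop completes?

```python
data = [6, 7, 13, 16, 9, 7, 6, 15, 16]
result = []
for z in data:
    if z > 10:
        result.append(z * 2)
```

Sum of doubled values > 10
`result` takes the values: [] → [26] → [26, 32] → [26, 32, 30] → [26, 32, 30, 32]
So `sum(result)` = 120

Answer: 120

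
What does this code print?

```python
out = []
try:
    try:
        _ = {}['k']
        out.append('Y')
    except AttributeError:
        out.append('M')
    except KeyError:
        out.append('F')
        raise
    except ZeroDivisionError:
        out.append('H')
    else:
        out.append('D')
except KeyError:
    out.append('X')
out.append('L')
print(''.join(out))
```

Execution trace: 'F' (inner except KeyError) → 'X' (outer except KeyError) → 'L' (after the try/except). Output: FXL

Answer: FXL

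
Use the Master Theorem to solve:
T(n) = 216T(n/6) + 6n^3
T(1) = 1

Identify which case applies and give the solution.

a=216, b=6, f(n)=6n^3. log_6(216) = 3. Since c=3 = 3, Case 2 applies: T(n) = Θ(n^log_b(a) · log n) = O(n^3 log n).

Answer: O(n^3 log n) - Case 2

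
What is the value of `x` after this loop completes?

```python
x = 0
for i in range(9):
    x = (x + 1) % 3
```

Increment mod 3, 9 times = 0
`x` takes the values: 0 → 1 → 2 → 0 → 1 → 2 → 0 → 1 → 2 → 0

Answer: 0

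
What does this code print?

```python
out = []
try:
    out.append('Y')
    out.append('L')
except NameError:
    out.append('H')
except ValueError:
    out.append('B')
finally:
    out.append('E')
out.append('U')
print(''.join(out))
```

Execution trace: 'Y' (try body) → 'L' (try body, no exception) → 'E' (finally) → 'U' (after the try/except). Output: YLEU

Answer: YLEU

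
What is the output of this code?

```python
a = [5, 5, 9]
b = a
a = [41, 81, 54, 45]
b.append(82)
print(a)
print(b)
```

Key concept: rebinding vs mutation: a is rebound to a new list, b still points at the original.
Step by step:
`a = [5, 5, 9]` → a = [5, 5, 9]
`b = a` → b = [5, 5, 9] (same object as a)
`a = [41, 81, 54, 45]` → a = [41, 81, 54, 45]
`b.append(82)` → b = [5, 5, 9, 82]
`print(a)` → prints [41, 81, 54, 45]
`print(b)` → prints [5, 5, 9, 82]

Answer:
[41, 81, 54, 45]
[5, 5, 9, 82]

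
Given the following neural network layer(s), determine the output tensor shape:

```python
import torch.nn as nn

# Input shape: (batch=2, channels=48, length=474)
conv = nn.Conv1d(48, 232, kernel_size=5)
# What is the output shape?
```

Input: (2, 48, 474) -> Output: (2, 232, 470)

Answer: (2, 232, 470)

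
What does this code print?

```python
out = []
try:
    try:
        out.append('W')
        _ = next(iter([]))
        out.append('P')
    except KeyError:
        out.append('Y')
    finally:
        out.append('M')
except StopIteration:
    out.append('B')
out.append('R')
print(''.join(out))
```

Execution trace: 'W' (inner try body) → 'M' (inner finally) → 'B' (outer except StopIteration) → 'R' (after the try/except). Output: WMBR

Answer: WMBR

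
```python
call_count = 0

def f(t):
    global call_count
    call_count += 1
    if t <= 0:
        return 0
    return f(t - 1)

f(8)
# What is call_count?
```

Linear recursion stepping by 1: 9 calls from t=8 down to ≤0.

Answer: 9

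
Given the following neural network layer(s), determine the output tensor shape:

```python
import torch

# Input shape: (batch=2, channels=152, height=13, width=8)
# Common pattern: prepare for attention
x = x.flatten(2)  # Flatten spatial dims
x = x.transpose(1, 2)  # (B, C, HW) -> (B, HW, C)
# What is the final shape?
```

Input: (2, 152, 13, 8) -> after flatten(2): (2, 152, 104) -> Output: (2, 104, 152)

Answer: (2, 104, 152)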